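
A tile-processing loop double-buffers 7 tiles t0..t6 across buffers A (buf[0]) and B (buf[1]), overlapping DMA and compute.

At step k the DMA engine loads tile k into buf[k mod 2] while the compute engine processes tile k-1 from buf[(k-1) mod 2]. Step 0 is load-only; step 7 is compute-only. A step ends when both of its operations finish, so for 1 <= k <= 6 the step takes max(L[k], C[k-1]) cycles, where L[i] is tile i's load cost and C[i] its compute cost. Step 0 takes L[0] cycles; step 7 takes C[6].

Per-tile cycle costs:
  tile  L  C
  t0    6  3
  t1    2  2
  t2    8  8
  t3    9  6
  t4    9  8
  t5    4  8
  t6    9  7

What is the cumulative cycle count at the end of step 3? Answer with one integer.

end_cycle[3] = 26

k=0 load=t0/6c comp=- wait=6 total=6
k=1 load=t1/2c comp=t0/3c wait=3 total=9
k=2 load=t2/8c comp=t1/2c wait=8 total=17
k=3 load=t3/9c comp=t2/8c wait=9 total=26
k=4 load=t4/9c comp=t3/6c wait=9 total=35
k=5 load=t5/4c comp=t4/8c wait=8 total=43
k=6 load=t6/9c comp=t5/8c wait=9 total=52
k=7 load=- comp=t6/7c wait=7 total=59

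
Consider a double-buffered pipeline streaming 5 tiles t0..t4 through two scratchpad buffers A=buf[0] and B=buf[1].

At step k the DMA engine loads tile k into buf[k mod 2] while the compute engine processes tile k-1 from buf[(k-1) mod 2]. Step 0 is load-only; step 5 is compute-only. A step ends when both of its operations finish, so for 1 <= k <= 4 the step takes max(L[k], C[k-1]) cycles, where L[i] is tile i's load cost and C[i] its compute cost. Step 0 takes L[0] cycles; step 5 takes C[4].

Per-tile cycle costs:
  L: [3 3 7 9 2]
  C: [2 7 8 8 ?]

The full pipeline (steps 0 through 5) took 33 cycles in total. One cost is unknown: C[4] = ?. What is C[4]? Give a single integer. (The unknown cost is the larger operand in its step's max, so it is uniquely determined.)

step 0 → dur = L[0]=3 = 3
step 1 → dur = max(L[1]=3, C[0]=2) = 3
step 2 → dur = max(L[2]=7, C[1]=7) = 7
step 3 → dur = max(L[3]=9, C[2]=8) = 9
step 4 → dur = max(L[4]=2, C[3]=8) = 8
step 5 → dur = C[4]=? = C[4]  (unknown; binding)
sum of known step durations = 30
dur[5] = total - known = 33 - 30 = 3
C[4] is the binding max in step 5, so C[4] = dur[5] = 3

C[4] = 3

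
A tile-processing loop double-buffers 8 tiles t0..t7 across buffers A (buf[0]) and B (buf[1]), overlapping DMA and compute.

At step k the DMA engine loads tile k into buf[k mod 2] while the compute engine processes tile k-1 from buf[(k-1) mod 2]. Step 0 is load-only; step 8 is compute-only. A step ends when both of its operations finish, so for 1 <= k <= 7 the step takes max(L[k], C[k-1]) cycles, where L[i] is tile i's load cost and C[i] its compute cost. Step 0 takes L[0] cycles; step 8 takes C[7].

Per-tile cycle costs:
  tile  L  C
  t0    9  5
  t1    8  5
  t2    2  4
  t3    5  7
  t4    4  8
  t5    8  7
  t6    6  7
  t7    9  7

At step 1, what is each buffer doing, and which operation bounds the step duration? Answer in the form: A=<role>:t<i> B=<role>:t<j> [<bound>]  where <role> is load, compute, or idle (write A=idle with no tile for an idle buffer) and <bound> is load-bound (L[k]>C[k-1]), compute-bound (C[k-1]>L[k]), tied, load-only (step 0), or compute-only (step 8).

  0. 9=9c; end=9; A:t0 B:-
  1. max(8,5)=8c; end=17; A:t0 B:t1
  2. max(2,5)=5c; end=22; A:t2 B:t1
  3. max(5,4)=5c; end=27; A:t2 B:t3
  4. max(4,7)=7c; end=34; A:t4 B:t3
  5. max(8,8)=8c; end=42; A:t4 B:t5
  6. max(6,7)=7c; end=49; A:t6 B:t5
  7. max(9,7)=9c; end=58; A:t6 B:t7
  8. 7=7c; end=65; A:t6 B:t7

step 1: A=compute:t0 B=load:t1 [load-bound]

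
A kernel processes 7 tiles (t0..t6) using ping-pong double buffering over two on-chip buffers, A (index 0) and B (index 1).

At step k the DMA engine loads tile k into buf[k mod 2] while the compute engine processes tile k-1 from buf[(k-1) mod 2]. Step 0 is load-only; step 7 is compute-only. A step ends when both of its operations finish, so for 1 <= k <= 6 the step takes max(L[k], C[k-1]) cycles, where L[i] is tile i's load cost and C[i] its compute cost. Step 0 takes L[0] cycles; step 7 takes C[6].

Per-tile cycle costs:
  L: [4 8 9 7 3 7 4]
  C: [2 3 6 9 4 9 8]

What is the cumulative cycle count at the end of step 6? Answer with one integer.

end_cycle[6] = 53

  0. 4=4c; end=4; A:t0 B:-
  1. max(8,2)=8c; end=12; A:t0 B:t1
  2. max(9,3)=9c; end=21; A:t2 B:t1
  3. max(7,6)=7c; end=28; A:t2 B:t3
  4. max(3,9)=9c; end=37; A:t4 B:t3
  5. max(7,4)=7c; end=44; A:t4 B:t5
  6. max(4,9)=9c; end=53; A:t6 B:t5
  7. 8=8c; end=61; A:t6 B:t5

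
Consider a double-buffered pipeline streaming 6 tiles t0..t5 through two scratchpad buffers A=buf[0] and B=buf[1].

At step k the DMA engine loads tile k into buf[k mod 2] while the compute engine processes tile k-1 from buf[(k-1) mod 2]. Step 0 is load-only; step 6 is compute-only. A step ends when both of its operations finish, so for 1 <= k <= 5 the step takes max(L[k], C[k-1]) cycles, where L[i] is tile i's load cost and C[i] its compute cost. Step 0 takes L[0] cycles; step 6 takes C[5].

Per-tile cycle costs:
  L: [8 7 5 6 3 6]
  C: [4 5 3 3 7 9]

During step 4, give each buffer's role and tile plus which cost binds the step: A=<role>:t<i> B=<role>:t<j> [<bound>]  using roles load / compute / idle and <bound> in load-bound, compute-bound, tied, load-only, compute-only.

k=0 load=t0/8c comp=- wait=8 total=8
k=1 load=t1/7c comp=t0/4c wait=7 total=15
k=2 load=t2/5c comp=t1/5c wait=5 total=20
k=3 load=t3/6c comp=t2/3c wait=6 total=26
k=4 load=t4/3c comp=t3/3c wait=3 total=29
k=5 load=t5/6c comp=t4/7c wait=7 total=36
k=6 load=- comp=t5/9c wait=9 total=45

step 4: A=load:t4 B=compute:t3 [tied]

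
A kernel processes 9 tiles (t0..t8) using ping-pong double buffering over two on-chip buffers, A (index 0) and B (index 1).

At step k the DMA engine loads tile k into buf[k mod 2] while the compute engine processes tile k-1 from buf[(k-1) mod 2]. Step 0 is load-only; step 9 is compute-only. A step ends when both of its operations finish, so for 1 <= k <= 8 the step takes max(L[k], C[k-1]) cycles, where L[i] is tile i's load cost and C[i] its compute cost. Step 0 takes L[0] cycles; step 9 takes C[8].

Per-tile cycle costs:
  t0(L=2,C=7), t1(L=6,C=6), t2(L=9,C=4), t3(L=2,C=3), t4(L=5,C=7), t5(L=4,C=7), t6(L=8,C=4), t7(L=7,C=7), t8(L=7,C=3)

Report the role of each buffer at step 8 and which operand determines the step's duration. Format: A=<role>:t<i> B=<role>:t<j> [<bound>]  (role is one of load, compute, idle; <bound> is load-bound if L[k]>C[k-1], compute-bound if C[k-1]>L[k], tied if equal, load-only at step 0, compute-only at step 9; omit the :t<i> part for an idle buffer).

step 8: A=load:t8 B=compute:t7 [tied]

k=0 load=t0/2c comp=- wait=2 total=2
k=1 load=t1/6c comp=t0/7c wait=7 total=9
k=2 load=t2/9c comp=t1/6c wait=9 total=18
k=3 load=t3/2c comp=t2/4c wait=4 total=22
k=4 load=t4/5c comp=t3/3c wait=5 total=27
k=5 load=t5/4c comp=t4/7c wait=7 total=34
k=6 load=t6/8c comp=t5/7c wait=8 total=42
k=7 load=t7/7c comp=t6/4c wait=7 total=49
k=8 load=t8/7c comp=t7/7c wait=7 total=56
k=9 load=- comp=t8/3c wait=3 total=59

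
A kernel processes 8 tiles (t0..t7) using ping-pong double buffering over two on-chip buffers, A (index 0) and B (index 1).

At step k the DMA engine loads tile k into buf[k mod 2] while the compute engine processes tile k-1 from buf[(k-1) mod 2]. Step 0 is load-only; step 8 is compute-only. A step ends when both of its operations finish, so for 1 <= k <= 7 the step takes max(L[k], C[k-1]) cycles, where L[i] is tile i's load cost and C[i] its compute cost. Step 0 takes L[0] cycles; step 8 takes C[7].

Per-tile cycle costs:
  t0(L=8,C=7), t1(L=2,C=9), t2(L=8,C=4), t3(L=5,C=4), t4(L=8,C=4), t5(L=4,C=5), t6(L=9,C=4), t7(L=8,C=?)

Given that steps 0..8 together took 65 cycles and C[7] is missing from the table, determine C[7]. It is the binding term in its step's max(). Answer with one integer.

step 0 → dur = L[0]=8 = 8
step 1 → dur = max(L[1]=2, C[0]=7) = 7
step 2 → dur = max(L[2]=8, C[1]=9) = 9
step 3 → dur = max(L[3]=5, C[2]=4) = 5
step 4 → dur = max(L[4]=8, C[3]=4) = 8
step 5 → dur = max(L[5]=4, C[4]=4) = 4
step 6 → dur = max(L[6]=9, C[5]=5) = 9
step 7 → dur = max(L[7]=8, C[6]=4) = 8
step 8 → dur = C[7]=? = C[7]  (unknown; binding)
sum of known step durations = 58
dur[8] = total - known = 65 - 58 = 7
C[7] is the binding max in step 8, so C[7] = dur[8] = 7

C[7] = 7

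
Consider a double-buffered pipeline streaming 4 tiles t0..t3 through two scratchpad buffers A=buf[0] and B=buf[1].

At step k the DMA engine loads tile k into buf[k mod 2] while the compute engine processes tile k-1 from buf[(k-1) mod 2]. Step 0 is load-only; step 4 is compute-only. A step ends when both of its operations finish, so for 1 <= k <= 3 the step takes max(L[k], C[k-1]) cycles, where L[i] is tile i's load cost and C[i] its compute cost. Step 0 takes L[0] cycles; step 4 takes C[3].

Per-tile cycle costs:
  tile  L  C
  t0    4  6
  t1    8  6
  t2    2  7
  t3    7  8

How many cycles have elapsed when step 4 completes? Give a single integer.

end_cycle[4] = 33

k=0 load=t0/4c comp=- wait=4 total=4
k=1 load=t1/8c comp=t0/6c wait=8 total=12
k=2 load=t2/2c comp=t1/6c wait=6 total=18
k=3 load=t3/7c comp=t2/7c wait=7 total=25
k=4 load=- comp=t3/8c wait=8 total=33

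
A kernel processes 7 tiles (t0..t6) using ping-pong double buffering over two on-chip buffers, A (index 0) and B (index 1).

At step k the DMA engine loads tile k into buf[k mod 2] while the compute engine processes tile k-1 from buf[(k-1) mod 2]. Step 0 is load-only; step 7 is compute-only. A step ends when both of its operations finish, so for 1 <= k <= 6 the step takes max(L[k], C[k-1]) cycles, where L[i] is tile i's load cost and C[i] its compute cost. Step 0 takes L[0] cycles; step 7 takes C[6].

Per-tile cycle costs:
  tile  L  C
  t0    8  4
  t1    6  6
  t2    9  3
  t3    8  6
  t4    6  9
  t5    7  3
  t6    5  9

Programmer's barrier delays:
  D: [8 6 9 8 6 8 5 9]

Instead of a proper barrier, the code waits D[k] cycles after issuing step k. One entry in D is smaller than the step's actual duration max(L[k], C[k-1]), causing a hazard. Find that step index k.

[0] required=L[0]=8=8 vs D=8 ok
[1] required=max(L[1]=6,C[0]=4)=6 vs D=6 ok
[2] required=max(L[2]=9,C[1]=6)=9 vs D=9 ok
[3] required=max(L[3]=8,C[2]=3)=8 vs D=8 ok
[4] required=max(L[4]=6,C[3]=6)=6 vs D=6 ok
[5] required=max(L[5]=7,C[4]=9)=9 vs D=8 SHORT
[6] required=max(L[6]=5,C[5]=3)=5 vs D=5 ok
[7] required=C[6]=9=9 vs D=9 ok

hazard at step 5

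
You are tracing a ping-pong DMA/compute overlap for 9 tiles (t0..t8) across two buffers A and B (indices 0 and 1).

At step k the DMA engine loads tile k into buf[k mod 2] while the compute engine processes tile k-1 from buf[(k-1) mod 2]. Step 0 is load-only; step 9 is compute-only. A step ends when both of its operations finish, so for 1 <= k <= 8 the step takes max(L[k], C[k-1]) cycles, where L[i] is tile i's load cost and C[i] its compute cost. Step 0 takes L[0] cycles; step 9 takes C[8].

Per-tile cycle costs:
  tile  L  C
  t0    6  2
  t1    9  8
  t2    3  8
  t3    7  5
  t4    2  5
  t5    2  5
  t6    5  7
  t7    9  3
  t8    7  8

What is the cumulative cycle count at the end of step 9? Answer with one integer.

[0] DMA t0→A (6c) ∥ CU idle ⇒ 6c, clock 6
[1] DMA t1→B (9c) ∥ CU A:t0 (2c) ⇒ 9c, clock 15
[2] DMA t2→A (3c) ∥ CU B:t1 (8c) ⇒ 8c, clock 23
[3] DMA t3→B (7c) ∥ CU A:t2 (8c) ⇒ 8c, clock 31
[4] DMA t4→A (2c) ∥ CU B:t3 (5c) ⇒ 5c, clock 36
[5] DMA t5→B (2c) ∥ CU A:t4 (5c) ⇒ 5c, clock 41
[6] DMA t6→A (5c) ∥ CU B:t5 (5c) ⇒ 5c, clock 46
[7] DMA t7→B (9c) ∥ CU A:t6 (7c) ⇒ 9c, clock 55
[8] DMA t8→A (7c) ∥ CU B:t7 (3c) ⇒ 7c, clock 62
[9] DMA idle ∥ CU A:t8 (8c) ⇒ 8c, clock 70

end_cycle[9] = 70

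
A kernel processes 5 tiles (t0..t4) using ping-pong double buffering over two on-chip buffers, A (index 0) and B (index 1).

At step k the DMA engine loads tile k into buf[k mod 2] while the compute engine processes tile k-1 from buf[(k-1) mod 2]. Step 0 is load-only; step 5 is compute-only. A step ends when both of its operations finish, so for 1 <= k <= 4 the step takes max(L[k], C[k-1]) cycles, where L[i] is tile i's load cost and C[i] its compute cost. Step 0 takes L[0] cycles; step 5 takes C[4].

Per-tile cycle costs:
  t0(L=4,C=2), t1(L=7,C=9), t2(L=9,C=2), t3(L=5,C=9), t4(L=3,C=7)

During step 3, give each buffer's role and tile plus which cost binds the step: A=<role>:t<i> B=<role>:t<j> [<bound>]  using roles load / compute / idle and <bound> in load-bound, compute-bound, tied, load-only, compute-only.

  0. 4=4c; end=4; A:t0 B:-
  1. max(7,2)=7c; end=11; A:t0 B:t1
  2. max(9,9)=9c; end=20; A:t2 B:t1
  3. max(5,2)=5c; end=25; A:t2 B:t3
  4. max(3,9)=9c; end=34; A:t4 B:t3
  5. 7=7c; end=41; A:t4 B:t3

step 3: A=compute:t2 B=load:t3 [load-bound]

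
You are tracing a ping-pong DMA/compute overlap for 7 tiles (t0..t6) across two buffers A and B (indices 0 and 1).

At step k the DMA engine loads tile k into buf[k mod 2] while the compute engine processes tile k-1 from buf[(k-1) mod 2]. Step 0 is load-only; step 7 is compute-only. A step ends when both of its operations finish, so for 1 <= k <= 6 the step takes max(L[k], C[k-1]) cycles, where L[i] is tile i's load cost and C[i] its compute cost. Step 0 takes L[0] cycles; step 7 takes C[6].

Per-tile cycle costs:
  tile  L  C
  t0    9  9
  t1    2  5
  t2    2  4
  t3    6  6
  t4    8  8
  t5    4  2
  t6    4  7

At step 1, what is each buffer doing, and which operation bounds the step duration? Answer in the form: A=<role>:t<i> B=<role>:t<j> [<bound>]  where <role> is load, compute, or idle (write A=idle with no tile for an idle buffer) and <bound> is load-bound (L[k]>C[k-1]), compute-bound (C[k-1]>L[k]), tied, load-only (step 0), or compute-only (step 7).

step 1: A=compute:t0 B=load:t1 [compute-bound]

  0. 9=9c; end=9; A:t0 B:-
  1. max(2,9)=9c; end=18; A:t0 B:t1
  2. max(2,5)=5c; end=23; A:t2 B:t1
  3. max(6,4)=6c; end=29; A:t2 B:t3
  4. max(8,6)=8c; end=37; A:t4 B:t3
  5. max(4,8)=8c; end=45; A:t4 B:t5
  6. max(4,2)=4c; end=49; A:t6 B:t5
  7. 7=7c; end=56; A:t6 B:t5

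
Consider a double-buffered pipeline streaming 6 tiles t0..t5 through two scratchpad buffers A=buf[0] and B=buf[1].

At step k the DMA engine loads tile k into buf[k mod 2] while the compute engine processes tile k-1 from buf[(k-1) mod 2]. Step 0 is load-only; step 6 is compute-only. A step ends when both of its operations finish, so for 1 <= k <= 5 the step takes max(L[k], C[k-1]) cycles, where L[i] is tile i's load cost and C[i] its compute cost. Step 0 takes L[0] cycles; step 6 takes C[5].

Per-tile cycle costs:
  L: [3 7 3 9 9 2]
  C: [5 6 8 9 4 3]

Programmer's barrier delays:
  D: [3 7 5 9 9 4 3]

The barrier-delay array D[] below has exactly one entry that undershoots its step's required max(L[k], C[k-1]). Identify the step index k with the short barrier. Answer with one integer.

[0] required=L[0]=3=3 vs D=3 ok
[1] required=max(L[1]=7,C[0]=5)=7 vs D=7 ok
[2] required=max(L[2]=3,C[1]=6)=6 vs D=5 SHORT
[3] required=max(L[3]=9,C[2]=8)=9 vs D=9 ok
[4] required=max(L[4]=9,C[3]=9)=9 vs D=9 ok
[5] required=max(L[5]=2,C[4]=4)=4 vs D=4 ok
[6] required=C[5]=3=3 vs D=3 ok

hazard at step 2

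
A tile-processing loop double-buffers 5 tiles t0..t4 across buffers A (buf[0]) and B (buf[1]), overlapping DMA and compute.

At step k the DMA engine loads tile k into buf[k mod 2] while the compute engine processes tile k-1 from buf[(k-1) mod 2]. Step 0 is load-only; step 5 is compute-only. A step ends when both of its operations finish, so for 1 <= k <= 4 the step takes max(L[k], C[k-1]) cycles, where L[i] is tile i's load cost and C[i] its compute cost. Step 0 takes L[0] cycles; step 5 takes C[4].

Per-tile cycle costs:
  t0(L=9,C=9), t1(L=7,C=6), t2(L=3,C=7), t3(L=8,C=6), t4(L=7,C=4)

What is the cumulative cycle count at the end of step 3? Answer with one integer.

step 0: L[0]=9 → dur=9, Σ=9 | A=load:t0 B=idle [load-only]
step 1: L[1]=7 C[0]=9 → dur=9, Σ=18 | A=compute:t0 B=load:t1 [compute-bound]
step 2: L[2]=3 C[1]=6 → dur=6, Σ=24 | A=load:t2 B=compute:t1 [compute-bound]
step 3: L[3]=8 C[2]=7 → dur=8, Σ=32 | A=compute:t2 B=load:t3 [load-bound]
step 4: L[4]=7 C[3]=6 → dur=7, Σ=39 | A=load:t4 B=compute:t3 [load-bound]
step 5: C[4]=4 → dur=4, Σ=43 | A=compute:t4 B=idle [compute-only]

end_cycle[3] = 32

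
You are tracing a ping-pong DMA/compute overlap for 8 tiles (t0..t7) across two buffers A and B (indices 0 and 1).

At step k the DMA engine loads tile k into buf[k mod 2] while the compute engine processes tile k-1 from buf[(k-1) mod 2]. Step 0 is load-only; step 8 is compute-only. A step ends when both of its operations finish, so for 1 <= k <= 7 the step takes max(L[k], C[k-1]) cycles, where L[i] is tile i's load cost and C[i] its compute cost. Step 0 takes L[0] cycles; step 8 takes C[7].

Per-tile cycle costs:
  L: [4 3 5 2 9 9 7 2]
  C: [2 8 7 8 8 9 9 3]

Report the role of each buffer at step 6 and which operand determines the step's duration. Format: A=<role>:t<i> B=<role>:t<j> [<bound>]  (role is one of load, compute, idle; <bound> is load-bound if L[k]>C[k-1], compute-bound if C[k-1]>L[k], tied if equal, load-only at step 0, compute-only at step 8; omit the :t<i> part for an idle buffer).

[0] DMA t0→A (4c) ∥ CU idle ⇒ 4c, clock 4
[1] DMA t1→B (3c) ∥ CU A:t0 (2c) ⇒ 3c, clock 7
[2] DMA t2→A (5c) ∥ CU B:t1 (8c) ⇒ 8c, clock 15
[3] DMA t3→B (2c) ∥ CU A:t2 (7c) ⇒ 7c, clock 22
[4] DMA t4→A (9c) ∥ CU B:t3 (8c) ⇒ 9c, clock 31
[5] DMA t5→B (9c) ∥ CU A:t4 (8c) ⇒ 9c, clock 40
[6] DMA t6→A (7c) ∥ CU B:t5 (9c) ⇒ 9c, clock 49
[7] DMA t7→B (2c) ∥ CU A:t6 (9c) ⇒ 9c, clock 58
[8] DMA idle ∥ CU B:t7 (3c) ⇒ 3c, clock 61

step 6: A=load:t6 B=compute:t5 [compute-bound]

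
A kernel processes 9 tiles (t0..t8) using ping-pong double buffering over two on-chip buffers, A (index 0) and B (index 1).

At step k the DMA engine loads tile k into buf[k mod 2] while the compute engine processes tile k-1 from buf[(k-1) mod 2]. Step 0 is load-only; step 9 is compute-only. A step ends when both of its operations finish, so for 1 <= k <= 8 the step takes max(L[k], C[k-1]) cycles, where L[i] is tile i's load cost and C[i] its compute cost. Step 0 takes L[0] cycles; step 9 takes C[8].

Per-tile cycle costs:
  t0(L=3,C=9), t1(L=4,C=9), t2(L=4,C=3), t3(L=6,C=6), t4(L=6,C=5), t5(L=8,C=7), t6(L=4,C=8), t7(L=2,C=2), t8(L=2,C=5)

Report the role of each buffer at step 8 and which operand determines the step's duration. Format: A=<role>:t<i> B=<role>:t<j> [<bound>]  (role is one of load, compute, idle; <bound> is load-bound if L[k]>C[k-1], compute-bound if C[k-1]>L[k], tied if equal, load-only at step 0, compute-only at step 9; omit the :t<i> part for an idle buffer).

[0] DMA t0→A (3c) ∥ CU idle ⇒ 3c, clock 3
[1] DMA t1→B (4c) ∥ CU A:t0 (9c) ⇒ 9c, clock 12
[2] DMA t2→A (4c) ∥ CU B:t1 (9c) ⇒ 9c, clock 21
[3] DMA t3→B (6c) ∥ CU A:t2 (3c) ⇒ 6c, clock 27
[4] DMA t4→A (6c) ∥ CU B:t3 (6c) ⇒ 6c, clock 33
[5] DMA t5→B (8c) ∥ CU A:t4 (5c) ⇒ 8c, clock 41
[6] DMA t6→A (4c) ∥ CU B:t5 (7c) ⇒ 7c, clock 48
[7] DMA t7→B (2c) ∥ CU A:t6 (8c) ⇒ 8c, clock 56
[8] DMA t8→A (2c) ∥ CU B:t7 (2c) ⇒ 2c, clock 58
[9] DMA idle ∥ CU A:t8 (5c) ⇒ 5c, clock 63

step 8: A=load:t8 B=compute:t7 [tied]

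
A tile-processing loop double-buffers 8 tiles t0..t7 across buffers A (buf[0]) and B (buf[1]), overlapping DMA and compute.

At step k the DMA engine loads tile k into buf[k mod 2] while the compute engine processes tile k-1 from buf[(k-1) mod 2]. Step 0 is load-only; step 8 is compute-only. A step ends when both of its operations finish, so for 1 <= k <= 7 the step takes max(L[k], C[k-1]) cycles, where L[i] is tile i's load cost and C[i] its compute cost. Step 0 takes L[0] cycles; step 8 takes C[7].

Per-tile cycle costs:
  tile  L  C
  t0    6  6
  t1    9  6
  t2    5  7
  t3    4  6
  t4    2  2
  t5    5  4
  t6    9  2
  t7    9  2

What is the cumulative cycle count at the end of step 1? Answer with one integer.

step 0: L[0]=6 → dur=6, Σ=6 | A=load:t0 B=idle [load-only]
step 1: L[1]=9 C[0]=6 → dur=9, Σ=15 | A=compute:t0 B=load:t1 [load-bound]
step 2: L[2]=5 C[1]=6 → dur=6, Σ=21 | A=load:t2 B=compute:t1 [compute-bound]
step 3: L[3]=4 C[2]=7 → dur=7, Σ=28 | A=compute:t2 B=load:t3 [compute-bound]
step 4: L[4]=2 C[3]=6 → dur=6, Σ=34 | A=load:t4 B=compute:t3 [compute-bound]
step 5: L[5]=5 C[4]=2 → dur=5, Σ=39 | A=compute:t4 B=load:t5 [load-bound]
step 6: L[6]=9 C[5]=4 → dur=9, Σ=48 | A=load:t6 B=compute:t5 [load-bound]
step 7: L[7]=9 C[6]=2 → dur=9, Σ=57 | A=compute:t6 B=load:t7 [load-bound]
step 8: C[7]=2 → dur=2, Σ=59 | A=idle B=compute:t7 [compute-only]

end_cycle[1] = 15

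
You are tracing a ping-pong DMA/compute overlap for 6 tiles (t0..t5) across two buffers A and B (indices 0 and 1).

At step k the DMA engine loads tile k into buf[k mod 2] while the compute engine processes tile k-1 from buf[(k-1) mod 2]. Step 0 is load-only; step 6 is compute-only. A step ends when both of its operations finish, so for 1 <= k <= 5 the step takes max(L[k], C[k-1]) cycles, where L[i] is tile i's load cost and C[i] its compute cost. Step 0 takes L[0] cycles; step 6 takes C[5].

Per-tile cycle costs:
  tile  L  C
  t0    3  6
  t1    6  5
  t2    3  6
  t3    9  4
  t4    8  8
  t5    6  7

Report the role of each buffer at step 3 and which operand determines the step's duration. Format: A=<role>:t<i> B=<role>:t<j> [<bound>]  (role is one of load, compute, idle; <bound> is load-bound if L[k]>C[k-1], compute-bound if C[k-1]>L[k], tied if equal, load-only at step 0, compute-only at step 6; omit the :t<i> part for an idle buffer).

step 3: A=compute:t2 B=load:t3 [load-bound]

step 0: L[0]=3 → dur=3, Σ=3 | A=load:t0 B=idle [load-only]
step 1: L[1]=6 C[0]=6 → dur=6, Σ=9 | A=compute:t0 B=load:t1 [tied]
step 2: L[2]=3 C[1]=5 → dur=5, Σ=14 | A=load:t2 B=compute:t1 [compute-bound]
step 3: L[3]=9 C[2]=6 → dur=9, Σ=23 | A=compute:t2 B=load:t3 [load-bound]
step 4: L[4]=8 C[3]=4 → dur=8, Σ=31 | A=load:t4 B=compute:t3 [load-bound]
step 5: L[5]=6 C[4]=8 → dur=8, Σ=39 | A=compute:t4 B=load:t5 [compute-bound]
step 6: C[5]=7 → dur=7, Σ=46 | A=idle B=compute:t5 [compute-only]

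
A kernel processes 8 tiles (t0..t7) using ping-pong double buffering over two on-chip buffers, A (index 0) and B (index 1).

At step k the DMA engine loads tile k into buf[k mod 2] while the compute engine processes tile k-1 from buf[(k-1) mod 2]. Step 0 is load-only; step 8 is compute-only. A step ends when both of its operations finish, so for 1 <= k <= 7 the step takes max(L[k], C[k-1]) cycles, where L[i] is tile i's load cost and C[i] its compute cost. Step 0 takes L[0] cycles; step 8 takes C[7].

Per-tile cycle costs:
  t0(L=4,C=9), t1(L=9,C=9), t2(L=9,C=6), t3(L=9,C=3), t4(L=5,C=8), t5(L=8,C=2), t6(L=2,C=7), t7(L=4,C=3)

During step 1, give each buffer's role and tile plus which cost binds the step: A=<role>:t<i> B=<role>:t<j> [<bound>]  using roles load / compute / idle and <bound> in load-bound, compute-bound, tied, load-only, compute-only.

k=0 load=t0/4c comp=- wait=4 total=4
k=1 load=t1/9c comp=t0/9c wait=9 total=13
k=2 load=t2/9c comp=t1/9c wait=9 total=22
k=3 load=t3/9c comp=t2/6c wait=9 total=31
k=4 load=t4/5c comp=t3/3c wait=5 total=36
k=5 load=t5/8c comp=t4/8c wait=8 total=44
k=6 load=t6/2c comp=t5/2c wait=2 total=46
k=7 load=t7/4c comp=t6/7c wait=7 total=53
k=8 load=- comp=t7/3c wait=3 total=56

step 1: A=compute:t0 B=load:t1 [tied]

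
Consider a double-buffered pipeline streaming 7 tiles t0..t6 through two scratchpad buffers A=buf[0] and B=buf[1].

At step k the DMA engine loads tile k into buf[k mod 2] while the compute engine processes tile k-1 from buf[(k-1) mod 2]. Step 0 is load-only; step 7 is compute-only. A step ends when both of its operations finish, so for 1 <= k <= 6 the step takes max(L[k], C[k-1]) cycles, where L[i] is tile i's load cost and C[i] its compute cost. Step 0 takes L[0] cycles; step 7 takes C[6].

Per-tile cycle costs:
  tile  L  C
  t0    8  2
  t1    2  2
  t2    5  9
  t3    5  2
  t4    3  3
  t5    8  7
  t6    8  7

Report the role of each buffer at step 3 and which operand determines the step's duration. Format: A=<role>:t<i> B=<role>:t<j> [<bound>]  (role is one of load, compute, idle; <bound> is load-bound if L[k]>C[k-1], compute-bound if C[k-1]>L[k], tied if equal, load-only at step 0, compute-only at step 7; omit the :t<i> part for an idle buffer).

k=0 load=t0/8c comp=- wait=8 total=8
k=1 load=t1/2c comp=t0/2c wait=2 total=10
k=2 load=t2/5c comp=t1/2c wait=5 total=15
k=3 load=t3/5c comp=t2/9c wait=9 total=24
k=4 load=t4/3c comp=t3/2c wait=3 total=27
k=5 load=t5/8c comp=t4/3c wait=8 total=35
k=6 load=t6/8c comp=t5/7c wait=8 total=43
k=7 load=- comp=t6/7c wait=7 total=50

step 3: A=compute:t2 B=load:t3 [compute-bound]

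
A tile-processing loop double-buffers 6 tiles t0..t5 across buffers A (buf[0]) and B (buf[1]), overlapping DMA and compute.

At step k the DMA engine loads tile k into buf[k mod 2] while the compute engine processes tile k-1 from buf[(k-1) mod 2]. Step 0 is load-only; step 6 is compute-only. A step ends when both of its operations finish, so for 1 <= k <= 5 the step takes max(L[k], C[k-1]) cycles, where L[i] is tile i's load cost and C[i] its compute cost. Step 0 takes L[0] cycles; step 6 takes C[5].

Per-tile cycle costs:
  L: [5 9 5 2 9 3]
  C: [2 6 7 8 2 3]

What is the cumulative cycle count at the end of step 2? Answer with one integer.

end_cycle[2] = 20

  0. 5=5c; end=5; A:t0 B:-
  1. max(9,2)=9c; end=14; A:t0 B:t1
  2. max(5,6)=6c; end=20; A:t2 B:t1
  3. max(2,7)=7c; end=27; A:t2 B:t3
  4. max(9,8)=9c; end=36; A:t4 B:t3
  5. max(3,2)=3c; end=39; A:t4 B:t5
  6. 3=3c; end=42; A:t4 B:t5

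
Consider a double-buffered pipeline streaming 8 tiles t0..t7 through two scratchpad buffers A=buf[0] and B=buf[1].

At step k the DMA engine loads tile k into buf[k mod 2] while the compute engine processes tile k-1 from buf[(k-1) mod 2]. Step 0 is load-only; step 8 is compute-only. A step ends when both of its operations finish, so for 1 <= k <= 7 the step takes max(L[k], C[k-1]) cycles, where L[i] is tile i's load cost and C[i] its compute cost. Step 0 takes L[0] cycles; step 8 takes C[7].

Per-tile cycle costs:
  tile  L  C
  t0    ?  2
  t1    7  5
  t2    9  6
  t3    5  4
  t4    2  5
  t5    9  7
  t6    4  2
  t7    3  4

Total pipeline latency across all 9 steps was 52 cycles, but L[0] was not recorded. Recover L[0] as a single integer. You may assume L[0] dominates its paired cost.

step 0 → dur = L[0]=? = L[0]  (unknown; binding)
step 1 → dur = max(L[1]=7, C[0]=2) = 7
step 2 → dur = max(L[2]=9, C[1]=5) = 9
step 3 → dur = max(L[3]=5, C[2]=6) = 6
step 4 → dur = max(L[4]=2, C[3]=4) = 4
step 5 → dur = max(L[5]=9, C[4]=5) = 9
step 6 → dur = max(L[6]=4, C[5]=7) = 7
step 7 → dur = max(L[7]=3, C[6]=2) = 3
step 8 → dur = C[7]=4 = 4
sum of known step durations = 49
dur[0] = total - known = 52 - 49 = 3
L[0] is the binding max in step 0, so L[0] = dur[0] = 3

L[0] = 3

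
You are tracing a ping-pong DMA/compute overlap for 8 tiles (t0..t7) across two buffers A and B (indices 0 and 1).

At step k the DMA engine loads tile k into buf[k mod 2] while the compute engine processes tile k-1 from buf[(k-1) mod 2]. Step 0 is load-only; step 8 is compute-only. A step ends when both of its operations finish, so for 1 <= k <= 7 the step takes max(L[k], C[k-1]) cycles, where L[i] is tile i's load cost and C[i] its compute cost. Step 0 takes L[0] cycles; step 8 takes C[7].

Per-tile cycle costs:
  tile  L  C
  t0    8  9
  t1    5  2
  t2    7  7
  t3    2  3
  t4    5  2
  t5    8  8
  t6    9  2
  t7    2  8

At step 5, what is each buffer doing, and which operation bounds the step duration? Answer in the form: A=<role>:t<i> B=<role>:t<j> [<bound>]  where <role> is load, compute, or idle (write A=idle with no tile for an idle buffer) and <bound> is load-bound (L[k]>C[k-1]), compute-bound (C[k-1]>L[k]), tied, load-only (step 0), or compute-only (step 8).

k=0 load=t0/8c comp=- wait=8 total=8
k=1 load=t1/5c comp=t0/9c wait=9 total=17
k=2 load=t2/7c comp=t1/2c wait=7 total=24
k=3 load=t3/2c comp=t2/7c wait=7 total=31
k=4 load=t4/5c comp=t3/3c wait=5 total=36
k=5 load=t5/8c comp=t4/2c wait=8 total=44
k=6 load=t6/9c comp=t5/8c wait=9 total=53
k=7 load=t7/2c comp=t6/2c wait=2 total=55
k=8 load=- comp=t7/8c wait=8 total=63

step 5: A=compute:t4 B=load:t5 [load-bound]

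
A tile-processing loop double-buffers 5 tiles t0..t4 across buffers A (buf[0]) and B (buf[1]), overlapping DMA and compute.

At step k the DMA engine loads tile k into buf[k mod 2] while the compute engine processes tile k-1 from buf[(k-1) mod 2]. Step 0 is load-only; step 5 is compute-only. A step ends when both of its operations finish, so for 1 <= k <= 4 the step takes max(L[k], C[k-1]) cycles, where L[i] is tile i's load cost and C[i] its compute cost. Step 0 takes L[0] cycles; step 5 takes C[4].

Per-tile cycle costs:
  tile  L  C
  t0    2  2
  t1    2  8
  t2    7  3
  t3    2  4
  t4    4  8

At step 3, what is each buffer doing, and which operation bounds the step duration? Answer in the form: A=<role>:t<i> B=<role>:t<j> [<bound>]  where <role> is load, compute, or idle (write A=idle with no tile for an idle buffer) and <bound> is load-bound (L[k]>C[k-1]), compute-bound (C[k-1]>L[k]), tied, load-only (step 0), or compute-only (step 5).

step 3: A=compute:t2 B=load:t3 [compute-bound]

k=0 load=t0/2c comp=- wait=2 total=2
k=1 load=t1/2c comp=t0/2c wait=2 total=4
k=2 load=t2/7c comp=t1/8c wait=8 total=12
k=3 load=t3/2c comp=t2/3c wait=3 total=15
k=4 load=t4/4c comp=t3/4c wait=4 total=19
k=5 load=- comp=t4/8c wait=8 total=27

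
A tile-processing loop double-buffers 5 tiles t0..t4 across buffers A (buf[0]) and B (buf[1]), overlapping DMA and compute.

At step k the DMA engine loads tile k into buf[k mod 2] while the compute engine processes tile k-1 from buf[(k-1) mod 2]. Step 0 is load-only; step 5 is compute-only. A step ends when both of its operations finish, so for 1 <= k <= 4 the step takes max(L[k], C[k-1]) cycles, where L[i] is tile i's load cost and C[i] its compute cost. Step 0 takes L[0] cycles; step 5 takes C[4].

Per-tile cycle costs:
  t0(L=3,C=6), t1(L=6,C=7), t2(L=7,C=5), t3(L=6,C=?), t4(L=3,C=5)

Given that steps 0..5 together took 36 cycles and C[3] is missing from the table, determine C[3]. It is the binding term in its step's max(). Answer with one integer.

step 0: dur = L[0]=3 = 3
step 1: dur = max(L[1]=6, C[0]=6) = 6
step 2: dur = max(L[2]=7, C[1]=7) = 7
step 3: dur = max(L[3]=6, C[2]=5) = 6
step 4: dur = max(L[4]=3, C[3]=?) = C[3]  (unknown; binding)
step 5: dur = C[4]=5 = 5
sum of known step durations = 27
dur[4] = total - known = 36 - 27 = 9
C[3] is the binding max in step 4, so C[3] = dur[4] = 9

C[3] = 9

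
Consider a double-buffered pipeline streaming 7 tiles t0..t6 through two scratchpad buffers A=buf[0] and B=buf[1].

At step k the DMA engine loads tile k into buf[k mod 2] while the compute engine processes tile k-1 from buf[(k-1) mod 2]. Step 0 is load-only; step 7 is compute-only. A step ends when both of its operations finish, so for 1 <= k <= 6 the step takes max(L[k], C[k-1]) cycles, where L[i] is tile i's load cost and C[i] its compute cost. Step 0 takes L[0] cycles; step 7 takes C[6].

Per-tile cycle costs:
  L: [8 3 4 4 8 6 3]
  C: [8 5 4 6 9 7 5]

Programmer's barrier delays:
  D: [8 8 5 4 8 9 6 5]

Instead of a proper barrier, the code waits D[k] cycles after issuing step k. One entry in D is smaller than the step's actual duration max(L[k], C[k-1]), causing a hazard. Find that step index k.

[0] required=L[0]=8=8 vs D=8 ok
[1] required=max(L[1]=3,C[0]=8)=8 vs D=8 ok
[2] required=max(L[2]=4,C[1]=5)=5 vs D=5 ok
[3] required=max(L[3]=4,C[2]=4)=4 vs D=4 ok
[4] required=max(L[4]=8,C[3]=6)=8 vs D=8 ok
[5] required=max(L[5]=6,C[4]=9)=9 vs D=9 ok
[6] required=max(L[6]=3,C[5]=7)=7 vs D=6 SHORT
[7] required=C[6]=5=5 vs D=5 ok

hazard at step 6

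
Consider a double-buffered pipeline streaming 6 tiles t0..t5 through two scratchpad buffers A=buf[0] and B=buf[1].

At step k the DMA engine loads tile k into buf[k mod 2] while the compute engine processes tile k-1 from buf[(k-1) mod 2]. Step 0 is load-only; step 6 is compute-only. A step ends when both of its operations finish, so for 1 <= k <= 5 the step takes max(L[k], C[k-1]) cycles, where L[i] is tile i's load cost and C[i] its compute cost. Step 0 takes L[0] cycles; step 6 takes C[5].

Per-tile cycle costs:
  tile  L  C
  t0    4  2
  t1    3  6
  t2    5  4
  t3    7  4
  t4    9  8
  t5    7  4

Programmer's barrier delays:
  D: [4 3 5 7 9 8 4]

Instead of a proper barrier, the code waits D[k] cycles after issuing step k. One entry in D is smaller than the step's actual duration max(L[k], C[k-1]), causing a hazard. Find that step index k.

k=0 barrier L[0]=4→4c, D[0]=4 ok
k=1 barrier max(L[1]=3,C[0]=2)→3c, D[1]=3 ok
k=2 barrier max(L[2]=5,C[1]=6)→6c, D[2]=5 SHORT
k=3 barrier max(L[3]=7,C[2]=4)→7c, D[3]=7 ok
k=4 barrier max(L[4]=9,C[3]=4)→9c, D[4]=9 ok
k=5 barrier max(L[5]=7,C[4]=8)→8c, D[5]=8 ok
k=6 barrier C[5]=4→4c, D[6]=4 ok

hazard at step 2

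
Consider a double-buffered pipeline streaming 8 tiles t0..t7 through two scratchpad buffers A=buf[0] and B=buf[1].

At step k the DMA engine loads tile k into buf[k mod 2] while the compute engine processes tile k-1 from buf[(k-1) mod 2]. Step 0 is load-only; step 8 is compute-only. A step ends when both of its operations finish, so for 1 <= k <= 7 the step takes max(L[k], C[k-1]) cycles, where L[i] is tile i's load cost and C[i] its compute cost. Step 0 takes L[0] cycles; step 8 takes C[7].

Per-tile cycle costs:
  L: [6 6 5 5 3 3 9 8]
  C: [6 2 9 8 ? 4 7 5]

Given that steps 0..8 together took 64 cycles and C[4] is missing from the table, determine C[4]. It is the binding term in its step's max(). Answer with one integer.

C[4] = 8

step 0 → dur = L[0]=6 = 6
step 1 → dur = max(L[1]=6, C[0]=6) = 6
step 2 → dur = max(L[2]=5, C[1]=2) = 5
step 3 → dur = max(L[3]=5, C[2]=9) = 9
step 4 → dur = max(L[4]=3, C[3]=8) = 8
step 5 → dur = max(L[5]=3, C[4]=?) = C[4]  (unknown; binding)
step 6 → dur = max(L[6]=9, C[5]=4) = 9
step 7 → dur = max(L[7]=8, C[6]=7) = 8
step 8 → dur = C[7]=5 = 5
sum of known step durations = 56
dur[5] = total - known = 64 - 56 = 8
C[4] is the binding max in step 5, so C[4] = dur[5] = 8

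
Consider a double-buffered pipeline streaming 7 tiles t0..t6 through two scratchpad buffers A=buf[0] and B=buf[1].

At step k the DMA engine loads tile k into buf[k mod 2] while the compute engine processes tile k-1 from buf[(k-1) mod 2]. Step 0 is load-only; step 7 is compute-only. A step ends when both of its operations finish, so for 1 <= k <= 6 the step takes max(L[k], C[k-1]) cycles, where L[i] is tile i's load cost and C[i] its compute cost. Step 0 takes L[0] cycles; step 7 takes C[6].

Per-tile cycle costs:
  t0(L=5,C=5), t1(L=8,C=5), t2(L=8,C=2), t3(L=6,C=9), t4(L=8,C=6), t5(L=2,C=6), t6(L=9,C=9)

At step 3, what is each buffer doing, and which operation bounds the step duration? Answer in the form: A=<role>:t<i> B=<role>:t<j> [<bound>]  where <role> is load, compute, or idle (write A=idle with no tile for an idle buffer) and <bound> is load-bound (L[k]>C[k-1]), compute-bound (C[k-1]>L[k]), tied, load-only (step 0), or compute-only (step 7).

[0] DMA t0→A (5c) ∥ CU idle ⇒ 5c, clock 5
[1] DMA t1→B (8c) ∥ CU A:t0 (5c) ⇒ 8c, clock 13
[2] DMA t2→A (8c) ∥ CU B:t1 (5c) ⇒ 8c, clock 21
[3] DMA t3→B (6c) ∥ CU A:t2 (2c) ⇒ 6c, clock 27
[4] DMA t4→A (8c) ∥ CU B:t3 (9c) ⇒ 9c, clock 36
[5] DMA t5→B (2c) ∥ CU A:t4 (6c) ⇒ 6c, clock 42
[6] DMA t6→A (9c) ∥ CU B:t5 (6c) ⇒ 9c, clock 51
[7] DMA idle ∥ CU A:t6 (9c) ⇒ 9c, clock 60

step 3: A=compute:t2 B=load:t3 [load-bound]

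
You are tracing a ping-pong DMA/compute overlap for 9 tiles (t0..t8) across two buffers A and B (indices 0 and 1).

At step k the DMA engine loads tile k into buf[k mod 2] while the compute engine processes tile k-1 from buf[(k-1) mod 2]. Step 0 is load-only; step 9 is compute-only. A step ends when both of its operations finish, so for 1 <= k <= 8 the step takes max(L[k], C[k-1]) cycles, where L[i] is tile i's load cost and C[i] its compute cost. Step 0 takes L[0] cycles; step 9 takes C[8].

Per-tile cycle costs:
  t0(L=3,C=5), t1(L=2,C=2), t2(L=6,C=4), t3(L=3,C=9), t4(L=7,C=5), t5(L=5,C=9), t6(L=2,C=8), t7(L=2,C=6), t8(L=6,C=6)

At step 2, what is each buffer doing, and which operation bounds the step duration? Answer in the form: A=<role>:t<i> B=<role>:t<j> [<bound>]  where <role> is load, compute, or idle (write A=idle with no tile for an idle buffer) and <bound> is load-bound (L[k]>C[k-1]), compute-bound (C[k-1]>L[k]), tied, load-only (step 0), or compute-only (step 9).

step 2: A=load:t2 B=compute:t1 [load-bound]

step 0: L[0]=3 → dur=3, Σ=3 | A=load:t0 B=idle [load-only]
step 1: L[1]=2 C[0]=5 → dur=5, Σ=8 | A=compute:t0 B=load:t1 [compute-bound]
step 2: L[2]=6 C[1]=2 → dur=6, Σ=14 | A=load:t2 B=compute:t1 [load-bound]
step 3: L[3]=3 C[2]=4 → dur=4, Σ=18 | A=compute:t2 B=load:t3 [compute-bound]
step 4: L[4]=7 C[3]=9 → dur=9, Σ=27 | A=load:t4 B=compute:t3 [compute-bound]
step 5: L[5]=5 C[4]=5 → dur=5, Σ=32 | A=compute:t4 B=load:t5 [tied]
step 6: L[6]=2 C[5]=9 → dur=9, Σ=41 | A=load:t6 B=compute:t5 [compute-bound]
step 7: L[7]=2 C[6]=8 → dur=8, Σ=49 | A=compute:t6 B=load:t7 [compute-bound]
step 8: L[8]=6 C[7]=6 → dur=6, Σ=55 | A=load:t8 B=compute:t7 [tied]
step 9: C[8]=6 → dur=6, Σ=61 | A=compute:t8 B=idle [compute-only]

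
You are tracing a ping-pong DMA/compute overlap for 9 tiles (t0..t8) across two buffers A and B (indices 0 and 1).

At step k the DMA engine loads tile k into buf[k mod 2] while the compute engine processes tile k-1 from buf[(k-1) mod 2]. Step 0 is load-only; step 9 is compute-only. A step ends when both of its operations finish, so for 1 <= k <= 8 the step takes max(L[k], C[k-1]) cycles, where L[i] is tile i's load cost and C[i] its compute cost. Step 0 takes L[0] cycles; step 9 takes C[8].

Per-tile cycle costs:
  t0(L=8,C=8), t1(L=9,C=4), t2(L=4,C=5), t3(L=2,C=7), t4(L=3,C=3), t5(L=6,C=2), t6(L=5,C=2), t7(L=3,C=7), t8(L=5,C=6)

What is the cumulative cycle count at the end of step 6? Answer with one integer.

[0] DMA t0→A (8c) ∥ CU idle ⇒ 8c, clock 8
[1] DMA t1→B (9c) ∥ CU A:t0 (8c) ⇒ 9c, clock 17
[2] DMA t2→A (4c) ∥ CU B:t1 (4c) ⇒ 4c, clock 21
[3] DMA t3→B (2c) ∥ CU A:t2 (5c) ⇒ 5c, clock 26
[4] DMA t4→A (3c) ∥ CU B:t3 (7c) ⇒ 7c, clock 33
[5] DMA t5→B (6c) ∥ CU A:t4 (3c) ⇒ 6c, clock 39
[6] DMA t6→A (5c) ∥ CU B:t5 (2c) ⇒ 5c, clock 44
[7] DMA t7→B (3c) ∥ CU A:t6 (2c) ⇒ 3c, clock 47
[8] DMA t8→A (5c) ∥ CU B:t7 (7c) ⇒ 7c, clock 54
[9] DMA idle ∥ CU A:t8 (6c) ⇒ 6c, clock 60

end_cycle[6] = 44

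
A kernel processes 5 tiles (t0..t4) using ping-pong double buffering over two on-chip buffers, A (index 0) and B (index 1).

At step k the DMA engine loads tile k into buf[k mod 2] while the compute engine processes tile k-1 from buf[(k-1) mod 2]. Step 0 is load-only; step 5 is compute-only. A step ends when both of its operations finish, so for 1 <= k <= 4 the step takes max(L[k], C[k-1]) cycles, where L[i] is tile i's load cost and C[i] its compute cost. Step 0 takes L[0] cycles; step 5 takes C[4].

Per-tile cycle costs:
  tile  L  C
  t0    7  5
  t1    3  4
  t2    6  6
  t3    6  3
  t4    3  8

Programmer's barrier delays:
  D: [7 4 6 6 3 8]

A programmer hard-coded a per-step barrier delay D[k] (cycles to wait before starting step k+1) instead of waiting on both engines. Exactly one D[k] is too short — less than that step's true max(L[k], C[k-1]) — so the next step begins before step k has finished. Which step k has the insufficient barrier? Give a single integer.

k=0 barrier L[0]=7→7c, D[0]=7 ok
k=1 barrier max(L[1]=3,C[0]=5)→5c, D[1]=4 SHORT
k=2 barrier max(L[2]=6,C[1]=4)→6c, D[2]=6 ok
k=3 barrier max(L[3]=6,C[2]=6)→6c, D[3]=6 ok
k=4 barrier max(L[4]=3,C[3]=3)→3c, D[4]=3 ok
k=5 barrier C[4]=8→8c, D[5]=8 ok

hazard at step 1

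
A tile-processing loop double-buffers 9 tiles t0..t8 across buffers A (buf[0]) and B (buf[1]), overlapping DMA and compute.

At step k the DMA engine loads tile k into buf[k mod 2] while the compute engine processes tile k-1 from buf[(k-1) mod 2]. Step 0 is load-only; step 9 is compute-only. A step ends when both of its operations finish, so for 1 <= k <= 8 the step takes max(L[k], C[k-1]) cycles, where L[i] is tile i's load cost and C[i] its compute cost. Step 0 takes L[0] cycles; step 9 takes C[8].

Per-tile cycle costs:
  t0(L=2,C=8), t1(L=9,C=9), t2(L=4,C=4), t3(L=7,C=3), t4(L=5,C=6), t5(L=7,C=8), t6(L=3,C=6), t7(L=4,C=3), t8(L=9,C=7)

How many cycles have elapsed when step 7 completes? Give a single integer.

step 0: L[0]=2 → dur=2, Σ=2 | A=load:t0 B=idle [load-only]
step 1: L[1]=9 C[0]=8 → dur=9, Σ=11 | A=compute:t0 B=load:t1 [load-bound]
step 2: L[2]=4 C[1]=9 → dur=9, Σ=20 | A=load:t2 B=compute:t1 [compute-bound]
step 3: L[3]=7 C[2]=4 → dur=7, Σ=27 | A=compute:t2 B=load:t3 [load-bound]
step 4: L[4]=5 C[3]=3 → dur=5, Σ=32 | A=load:t4 B=compute:t3 [load-bound]
step 5: L[5]=7 C[4]=6 → dur=7, Σ=39 | A=compute:t4 B=load:t5 [load-bound]
step 6: L[6]=3 C[5]=8 → dur=8, Σ=47 | A=load:t6 B=compute:t5 [compute-bound]
step 7: L[7]=4 C[6]=6 → dur=6, Σ=53 | A=compute:t6 B=load:t7 [compute-bound]
step 8: L[8]=9 C[7]=3 → dur=9, Σ=62 | A=load:t8 B=compute:t7 [load-bound]
step 9: C[8]=7 → dur=7, Σ=69 | A=compute:t8 B=idle [compute-only]

end_cycle[7] = 53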